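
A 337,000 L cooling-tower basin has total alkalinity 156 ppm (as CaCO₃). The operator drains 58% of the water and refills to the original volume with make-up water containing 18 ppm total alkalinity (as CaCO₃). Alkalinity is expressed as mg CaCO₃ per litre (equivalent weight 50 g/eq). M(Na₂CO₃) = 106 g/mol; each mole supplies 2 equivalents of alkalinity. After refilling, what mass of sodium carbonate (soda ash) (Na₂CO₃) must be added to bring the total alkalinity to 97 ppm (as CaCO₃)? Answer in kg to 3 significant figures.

7.52 kg

After draining 58% and refilling: 156 × 0.42 + 18 × 0.58 = 75.96 ppm.
Deficit to target: 97 − 75.96 = 21.04 mg/L.
As CaCO₃: 21.04 mg/L × 337,000 L = 7090 g; ÷ 50 g/eq ÷ 2 = 70.9 mol Na₂CO₃.
Mass: 70.9 × 106 = 7516 g.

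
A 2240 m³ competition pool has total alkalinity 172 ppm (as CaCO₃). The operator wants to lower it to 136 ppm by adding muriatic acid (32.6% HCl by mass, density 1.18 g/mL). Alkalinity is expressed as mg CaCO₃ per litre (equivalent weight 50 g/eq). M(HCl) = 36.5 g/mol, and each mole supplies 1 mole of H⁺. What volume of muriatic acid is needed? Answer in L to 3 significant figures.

Volume: 2240 m³ = 2,240,000 L.
Alkalinity to neutralize: (172 − 136) = 36 mg/L as CaCO₃ × 2,240,000 L = 80,640 g as CaCO₃.
Equivalents of H⁺ required: 80,640 ÷ 50 g/eq = 1613 eq = 1613 mol HCl.
Mass of HCl: 1613 × 36.5 = 58,870 g.
Mass of 32.6% solution: 58,870 / 0.326 = 180,600 g.
Volume: 180,600 g ÷ 1.18 g/mL = 153,000 mL.

153 L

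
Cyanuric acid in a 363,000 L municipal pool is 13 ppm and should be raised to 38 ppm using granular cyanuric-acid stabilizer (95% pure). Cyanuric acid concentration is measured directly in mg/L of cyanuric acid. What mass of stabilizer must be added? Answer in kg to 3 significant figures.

CYA to add: (38 − 13) = 25 mg/L × 363,000 L = 9075 g cyanuric acid.
At 95% purity: 9075 / 0.95 = 9553 g product.

9.55 kg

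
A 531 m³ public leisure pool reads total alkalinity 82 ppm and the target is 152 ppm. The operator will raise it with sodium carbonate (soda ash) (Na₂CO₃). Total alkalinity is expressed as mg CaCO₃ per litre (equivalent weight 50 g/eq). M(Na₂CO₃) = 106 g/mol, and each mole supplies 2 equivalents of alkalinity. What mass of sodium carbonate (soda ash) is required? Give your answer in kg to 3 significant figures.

Volume: 531 m³ = 531,000 L.
Alkalinity to add: (152 − 82) = 70 mg/L as CaCO₃ × 531,000 L = 37,170 g as CaCO₃.
Equivalents: 37,170 g ÷ 50 g/eq = 743.4 eq.
Each mole of Na₂CO₃ supplies 2 eq, so 743.4 / 2 = 371.7 mol.
Mass: 371.7 mol × 106 g/mol = 39,400 g.

39.4 kg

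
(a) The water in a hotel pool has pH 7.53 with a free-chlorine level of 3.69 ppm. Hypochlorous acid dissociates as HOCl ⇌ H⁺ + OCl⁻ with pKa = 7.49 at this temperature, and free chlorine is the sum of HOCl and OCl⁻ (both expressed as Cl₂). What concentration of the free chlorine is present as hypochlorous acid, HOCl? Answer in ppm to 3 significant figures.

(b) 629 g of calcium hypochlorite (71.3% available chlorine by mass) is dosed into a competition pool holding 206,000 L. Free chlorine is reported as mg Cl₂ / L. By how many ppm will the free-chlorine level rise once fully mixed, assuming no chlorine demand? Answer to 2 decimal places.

(a) [OCl⁻]/[HOCl] = 10^(pH − pKa) = 10^(7.53 − 7.49) = 10^0.04 = 1.096.
(a) Fraction as HOCl = 1 / (1 + 1.096) = 0.477.
(a) HOCl = 0.477 × 3.69 ppm = 1.76 ppm.

(b) Available chlorine delivered: 629 g × 0.713 = 448.5 g as Cl₂.
(b) Concentration rise: 448.5 g / 206,000 L = 2.177 mg/L = 2.18 ppm.

(a) 1.76 ppm; (b) 2.18 ppm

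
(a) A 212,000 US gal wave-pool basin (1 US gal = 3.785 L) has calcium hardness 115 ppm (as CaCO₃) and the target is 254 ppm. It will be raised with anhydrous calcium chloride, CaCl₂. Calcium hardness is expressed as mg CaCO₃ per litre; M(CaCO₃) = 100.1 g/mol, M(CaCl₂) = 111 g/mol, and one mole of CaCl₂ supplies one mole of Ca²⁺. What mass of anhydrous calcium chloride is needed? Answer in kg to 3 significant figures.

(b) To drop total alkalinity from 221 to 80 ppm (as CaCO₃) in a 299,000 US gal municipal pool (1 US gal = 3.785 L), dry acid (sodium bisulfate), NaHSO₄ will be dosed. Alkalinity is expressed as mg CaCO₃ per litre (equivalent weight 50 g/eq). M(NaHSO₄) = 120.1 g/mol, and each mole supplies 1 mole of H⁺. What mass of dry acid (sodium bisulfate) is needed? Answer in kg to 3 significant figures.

(a) Volume: 212,000 US gal × 3.785 L/gal = 802,420 L.
(a) Hardness to add: (254 − 115) = 139 mg/L as CaCO₃ × 802,420 L = 111,500 g as CaCO₃.
(a) Moles of Ca²⁺ (1 mol Ca²⁺ ≡ 1 mol CaCO₃): 111,500 / 100.1 g/mol = 1114 mol.
(a) Mass of CaCl₂: 1114 × 111 = 123,700 g.

(b) Volume: 299,000 US gal × 3.785 L/gal = 1,131,715 L.
(b) Alkalinity to neutralize: (221 − 80) = 141 mg/L as CaCO₃ × 1,131,715 L = 159,600 g as CaCO₃.
(b) Equivalents of H⁺ required: 159,600 ÷ 50 g/eq = 3191 eq = 3191 mol NaHSO₄.
(b) Mass of NaHSO₄: 3191 × 120.1 = 383,300 g.

(a) 124 kg; (b) 383 kg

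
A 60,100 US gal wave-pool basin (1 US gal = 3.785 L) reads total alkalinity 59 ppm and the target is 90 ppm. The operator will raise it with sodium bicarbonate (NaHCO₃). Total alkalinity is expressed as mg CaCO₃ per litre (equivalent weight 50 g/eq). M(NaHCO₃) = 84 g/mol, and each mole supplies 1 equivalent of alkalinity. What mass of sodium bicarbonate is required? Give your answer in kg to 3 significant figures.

Volume: 60,100 US gal × 3.785 L/gal = 227,478 L.
Alkalinity to add: (90 − 59) = 31 mg/L as CaCO₃ × 227,478 L = 7052 g as CaCO₃.
Equivalents: 7052 g ÷ 50 g/eq = 141 eq.
NaHCO₃ supplies 1 eq per mole → 141 mol.
Mass: 141 mol × 84 g/mol = 11,850 g.

11.8 kg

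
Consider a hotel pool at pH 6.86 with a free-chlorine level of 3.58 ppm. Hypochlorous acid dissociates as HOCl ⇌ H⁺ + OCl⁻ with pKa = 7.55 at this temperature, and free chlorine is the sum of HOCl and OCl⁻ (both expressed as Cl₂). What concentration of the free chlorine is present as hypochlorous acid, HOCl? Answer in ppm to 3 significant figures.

[OCl⁻]/[HOCl] = 10^(pH − pKa) = 10^(6.86 − 7.55) = 10^-0.69 = 0.2042.
Fraction as HOCl = 1 / (1 + 0.2042) = 0.8304.
HOCl = 0.8304 × 3.58 ppm = 2.973 ppm.

2.97 ppm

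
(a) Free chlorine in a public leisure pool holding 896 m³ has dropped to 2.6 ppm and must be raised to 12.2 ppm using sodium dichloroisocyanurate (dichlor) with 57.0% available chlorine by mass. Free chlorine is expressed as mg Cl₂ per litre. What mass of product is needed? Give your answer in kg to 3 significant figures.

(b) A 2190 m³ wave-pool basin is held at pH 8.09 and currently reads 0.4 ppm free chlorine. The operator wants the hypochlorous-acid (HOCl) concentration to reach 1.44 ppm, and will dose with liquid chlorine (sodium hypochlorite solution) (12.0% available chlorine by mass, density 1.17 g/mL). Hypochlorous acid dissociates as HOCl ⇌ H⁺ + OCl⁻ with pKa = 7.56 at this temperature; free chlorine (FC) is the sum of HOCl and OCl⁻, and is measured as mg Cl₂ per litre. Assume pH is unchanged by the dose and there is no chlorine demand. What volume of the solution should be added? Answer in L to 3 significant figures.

(a) 15.1 kg; (b) 92.3 L

(a) Volume: 896 m³ = 896,000 L.
(a) Chlorine deficit: 12.2 − 2.6 = 9.6 ppm = 9.6 mg/L as Cl₂.
(a) Cl₂ equivalent needed: 9.6 mg/L × 896,000 L = 8,602,000 mg = 8602 g.
(a) Product at 57.0% available chlorine: 8602 / 0.57 = 15,090 g.

(b) Volume: 2190 m³ = 2,190,000 L.
(b) [OCl⁻]/[HOCl] = 10^(pH − pKa) = 10^(8.09 − 7.56) = 3.388; fraction as HOCl = 1/(1 + 3.388) = 0.2279.
(b) Free chlorine required for 1.44 ppm HOCl: 1.44 / 0.2279 = 6.319 ppm.
(b) FC to add: 6.319 − 0.4 = 5.919 mg/L as Cl₂.
(b) Cl₂ equivalent: 5.919 mg/L × 2,190,000 L = 12,960 g.
(b) Product at 12.0% available Cl: 12,960 / 0.12 = 108,000 g.
(b) Volume: 108,000 g ÷ 1.17 g/mL = 92,330 mL.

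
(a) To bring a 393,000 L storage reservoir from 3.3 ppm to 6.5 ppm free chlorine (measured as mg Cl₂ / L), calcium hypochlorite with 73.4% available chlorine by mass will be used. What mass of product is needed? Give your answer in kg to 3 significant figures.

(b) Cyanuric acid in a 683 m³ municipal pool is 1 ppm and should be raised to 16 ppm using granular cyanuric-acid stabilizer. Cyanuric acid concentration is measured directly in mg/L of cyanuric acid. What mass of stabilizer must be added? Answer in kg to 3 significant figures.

(a) 1.71 kg; (b) 10.2 kg

(a) Chlorine deficit: 6.5 − 3.3 = 3.2 ppm = 3.2 mg/L as Cl₂.
(a) Cl₂ equivalent needed: 3.2 mg/L × 393,000 L = 1,258,000 mg = 1258 g.
(a) Product at 73.4% available chlorine: 1258 / 0.734 = 1713 g.

(b) Volume: 683 m³ = 683,000 L.
(b) CYA to add: (16 − 1) = 15 mg/L × 683,000 L = 10,240 g cyanuric acid.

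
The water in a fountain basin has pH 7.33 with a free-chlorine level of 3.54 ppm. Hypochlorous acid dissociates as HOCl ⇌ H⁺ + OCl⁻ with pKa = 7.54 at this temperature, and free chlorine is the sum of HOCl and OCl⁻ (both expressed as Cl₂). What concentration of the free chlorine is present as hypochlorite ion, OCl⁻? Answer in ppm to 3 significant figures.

[OCl⁻]/[HOCl] = 10^(pH − pKa) = 10^(7.33 − 7.54) = 10^-0.21 = 0.6166.
Fraction as HOCl = 1 / (1 + 0.6166) = 0.6186.
OCl⁻ = (1 − 0.6186) × 3.54 ppm = 1.35 ppm.

1.35 ppm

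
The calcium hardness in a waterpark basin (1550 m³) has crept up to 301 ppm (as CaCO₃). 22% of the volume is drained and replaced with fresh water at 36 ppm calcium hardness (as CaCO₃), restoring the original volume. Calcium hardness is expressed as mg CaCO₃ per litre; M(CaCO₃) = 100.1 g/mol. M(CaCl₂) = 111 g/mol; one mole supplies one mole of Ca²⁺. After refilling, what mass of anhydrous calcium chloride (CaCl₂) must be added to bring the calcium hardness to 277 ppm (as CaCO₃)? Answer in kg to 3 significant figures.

59.0 kg

Volume: 1550 m³ = 1,550,000 L.
After draining 22% and refilling: 301 × 0.78 + 36 × 0.22 = 242.7 ppm.
Deficit to target: 277 − 242.7 = 34.3 mg/L.
As CaCO₃: 34.3 mg/L × 1,550,000 L = 53,170 g; ÷ 100.1 = 531.1 mol Ca²⁺.
Mass: 531.1 × 111 = 58,950 g.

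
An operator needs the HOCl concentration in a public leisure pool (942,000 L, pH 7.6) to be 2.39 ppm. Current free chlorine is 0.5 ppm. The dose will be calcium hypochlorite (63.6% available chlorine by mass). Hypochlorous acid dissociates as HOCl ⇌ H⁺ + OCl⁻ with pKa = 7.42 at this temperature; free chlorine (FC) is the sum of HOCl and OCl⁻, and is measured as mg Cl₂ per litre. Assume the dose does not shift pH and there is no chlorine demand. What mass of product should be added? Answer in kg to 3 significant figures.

[OCl⁻]/[HOCl] = 10^(pH − pKa) = 10^(7.6 − 7.42) = 1.514; fraction as HOCl = 1/(1 + 1.514) = 0.3978.
Free chlorine required for 2.39 ppm HOCl: 2.39 / 0.3978 = 6.007 ppm.
FC to add: 6.007 − 0.5 = 5.507 mg/L as Cl₂.
Cl₂ equivalent: 5.507 mg/L × 942,000 L = 5188 g.
Product at 63.6% available Cl: 5188 / 0.636 = 8157 g.

8.16 kg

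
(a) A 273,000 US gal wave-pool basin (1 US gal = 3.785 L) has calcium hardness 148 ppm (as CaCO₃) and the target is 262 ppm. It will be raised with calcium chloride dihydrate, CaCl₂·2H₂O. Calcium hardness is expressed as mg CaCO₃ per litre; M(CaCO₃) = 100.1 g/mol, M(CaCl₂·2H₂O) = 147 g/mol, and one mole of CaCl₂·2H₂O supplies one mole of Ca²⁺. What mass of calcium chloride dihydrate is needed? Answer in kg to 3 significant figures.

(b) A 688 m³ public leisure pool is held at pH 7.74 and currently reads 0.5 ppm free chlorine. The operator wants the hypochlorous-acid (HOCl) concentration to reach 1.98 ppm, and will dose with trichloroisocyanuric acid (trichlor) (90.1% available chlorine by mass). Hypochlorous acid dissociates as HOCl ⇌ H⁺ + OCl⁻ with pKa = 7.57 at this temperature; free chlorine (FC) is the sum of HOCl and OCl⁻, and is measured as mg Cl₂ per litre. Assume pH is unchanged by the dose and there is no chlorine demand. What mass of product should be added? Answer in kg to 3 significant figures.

(a) Volume: 273,000 US gal × 3.785 L/gal = 1,033,305 L.
(a) Hardness to add: (262 − 148) = 114 mg/L as CaCO₃ × 1,033,305 L = 117,800 g as CaCO₃.
(a) Moles of Ca²⁺ (1 mol Ca²⁺ ≡ 1 mol CaCO₃): 117,800 / 100.1 g/mol = 1177 mol.
(a) Mass of CaCl₂·2H₂O: 1177 × 147 = 173,000 g.

(b) Volume: 688 m³ = 688,000 L.
(b) [OCl⁻]/[HOCl] = 10^(pH − pKa) = 10^(7.74 − 7.57) = 1.479; fraction as HOCl = 1/(1 + 1.479) = 0.4034.
(b) Free chlorine required for 1.98 ppm HOCl: 1.98 / 0.4034 = 4.909 ppm.
(b) FC to add: 4.909 − 0.5 = 4.409 mg/L as Cl₂.
(b) Cl₂ equivalent: 4.409 mg/L × 688,000 L = 3033 g.
(b) Product at 90.1% available Cl: 3033 / 0.901 = 3366 g.

(a) 173 kg; (b) 3.37 kg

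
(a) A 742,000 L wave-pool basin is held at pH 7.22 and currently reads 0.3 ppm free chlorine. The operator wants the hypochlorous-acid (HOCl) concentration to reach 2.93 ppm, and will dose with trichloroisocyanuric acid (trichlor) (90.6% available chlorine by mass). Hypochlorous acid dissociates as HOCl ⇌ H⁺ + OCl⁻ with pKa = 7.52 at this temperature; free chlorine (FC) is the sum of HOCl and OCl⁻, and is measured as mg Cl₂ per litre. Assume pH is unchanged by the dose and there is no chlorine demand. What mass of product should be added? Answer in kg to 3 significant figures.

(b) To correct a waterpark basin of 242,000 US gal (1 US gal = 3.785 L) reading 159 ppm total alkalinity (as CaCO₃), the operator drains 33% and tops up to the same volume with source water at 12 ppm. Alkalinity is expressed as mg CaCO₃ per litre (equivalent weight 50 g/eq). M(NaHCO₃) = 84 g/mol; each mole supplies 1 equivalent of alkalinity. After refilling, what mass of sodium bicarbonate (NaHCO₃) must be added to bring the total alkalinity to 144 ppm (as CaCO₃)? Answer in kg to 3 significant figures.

(a) 3.36 kg; (b) 51.6 kg

(a) [OCl⁻]/[HOCl] = 10^(pH − pKa) = 10^(7.22 − 7.52) = 0.5012; fraction as HOCl = 1/(1 + 0.5012) = 0.6661.
(a) Free chlorine required for 2.93 ppm HOCl: 2.93 / 0.6661 = 4.398 ppm.
(a) FC to add: 4.398 − 0.3 = 4.098 mg/L as Cl₂.
(a) Cl₂ equivalent: 4.098 mg/L × 742,000 L = 3041 g.
(a) Product at 90.6% available Cl: 3041 / 0.906 = 3357 g.

(b) Volume: 242,000 US gal × 3.785 L/gal = 915,970 L.
(b) After draining 33% and refilling: 159 × 0.67 + 12 × 0.33 = 110.49 ppm.
(b) Deficit to target: 144 − 110.49 = 33.51 mg/L.
(b) As CaCO₃: 33.51 mg/L × 915,970 L = 30,690 g; ÷ 50 g/eq ÷ 1 = 613.9 mol NaHCO₃.
(b) Mass: 613.9 × 84 = 51,570 g.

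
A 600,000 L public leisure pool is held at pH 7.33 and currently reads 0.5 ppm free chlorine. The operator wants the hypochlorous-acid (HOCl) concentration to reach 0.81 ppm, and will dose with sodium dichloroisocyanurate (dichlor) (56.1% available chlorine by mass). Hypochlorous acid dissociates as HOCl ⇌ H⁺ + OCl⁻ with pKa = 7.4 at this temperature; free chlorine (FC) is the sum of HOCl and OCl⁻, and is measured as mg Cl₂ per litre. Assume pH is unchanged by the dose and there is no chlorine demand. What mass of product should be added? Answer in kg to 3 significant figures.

1.07 kg

[OCl⁻]/[HOCl] = 10^(pH − pKa) = 10^(7.33 − 7.4) = 0.8511; fraction as HOCl = 1/(1 + 0.8511) = 0.5402.
Free chlorine required for 0.81 ppm HOCl: 0.81 / 0.5402 = 1.499 ppm.
FC to add: 1.499 − 0.5 = 0.9994 mg/L as Cl₂.
Cl₂ equivalent: 0.9994 mg/L × 600,000 L = 599.7 g.
Product at 56.1% available Cl: 599.7 / 0.561 = 1069 g.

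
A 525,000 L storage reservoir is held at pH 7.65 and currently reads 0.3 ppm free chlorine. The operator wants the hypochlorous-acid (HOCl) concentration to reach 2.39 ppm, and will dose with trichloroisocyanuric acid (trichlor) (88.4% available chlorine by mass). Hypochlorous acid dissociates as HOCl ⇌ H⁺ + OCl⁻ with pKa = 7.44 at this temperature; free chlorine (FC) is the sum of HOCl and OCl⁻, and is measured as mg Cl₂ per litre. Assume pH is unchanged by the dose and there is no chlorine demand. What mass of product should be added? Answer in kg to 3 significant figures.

3.54 kg

[OCl⁻]/[HOCl] = 10^(pH − pKa) = 10^(7.65 − 7.44) = 1.622; fraction as HOCl = 1/(1 + 1.622) = 0.3814.
Free chlorine required for 2.39 ppm HOCl: 2.39 / 0.3814 = 6.266 ppm.
FC to add: 6.266 − 0.3 = 5.966 mg/L as Cl₂.
Cl₂ equivalent: 5.966 mg/L × 525,000 L = 3132 g.
Product at 88.4% available Cl: 3132 / 0.884 = 3543 g.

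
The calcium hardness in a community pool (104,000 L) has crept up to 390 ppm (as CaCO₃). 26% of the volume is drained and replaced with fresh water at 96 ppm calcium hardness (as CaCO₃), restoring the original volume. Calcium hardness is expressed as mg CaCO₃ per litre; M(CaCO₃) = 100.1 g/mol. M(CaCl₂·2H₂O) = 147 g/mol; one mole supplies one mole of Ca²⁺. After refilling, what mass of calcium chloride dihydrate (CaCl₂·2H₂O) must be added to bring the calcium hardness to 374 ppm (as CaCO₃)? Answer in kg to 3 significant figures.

9.23 kg

After draining 26% and refilling: 390 × 0.74 + 96 × 0.26 = 313.56 ppm.
Deficit to target: 374 − 313.56 = 60.44 mg/L.
As CaCO₃: 60.44 mg/L × 104,000 L = 6286 g; ÷ 100.1 = 62.79 mol Ca²⁺.
Mass: 62.79 × 147 = 9231 g.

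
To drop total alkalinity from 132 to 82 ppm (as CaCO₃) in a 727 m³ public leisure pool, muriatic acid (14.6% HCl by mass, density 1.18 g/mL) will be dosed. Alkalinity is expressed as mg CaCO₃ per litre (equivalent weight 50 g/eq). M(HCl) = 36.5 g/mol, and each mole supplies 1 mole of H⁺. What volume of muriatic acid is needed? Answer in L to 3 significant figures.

Volume: 727 m³ = 727,000 L.
Alkalinity to neutralize: (132 − 82) = 50 mg/L as CaCO₃ × 727,000 L = 36,350 g as CaCO₃.
Equivalents of H⁺ required: 36,350 ÷ 50 g/eq = 727 eq = 727 mol HCl.
Mass of HCl: 727 × 36.5 = 26,540 g.
Mass of 14.6% solution: 26,540 / 0.146 = 181,800 g.
Volume: 181,800 g ÷ 1.18 g/mL = 154,000 mL.

154 L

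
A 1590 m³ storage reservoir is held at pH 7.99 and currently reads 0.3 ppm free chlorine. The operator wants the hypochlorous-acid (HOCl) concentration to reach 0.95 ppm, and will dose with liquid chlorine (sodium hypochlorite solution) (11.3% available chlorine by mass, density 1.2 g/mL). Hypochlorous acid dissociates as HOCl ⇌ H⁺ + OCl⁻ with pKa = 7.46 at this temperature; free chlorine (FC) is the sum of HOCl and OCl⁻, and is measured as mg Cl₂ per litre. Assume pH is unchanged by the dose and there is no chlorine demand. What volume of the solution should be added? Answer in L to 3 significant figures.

45.4 L

Volume: 1590 m³ = 1,590,000 L.
[OCl⁻]/[HOCl] = 10^(pH − pKa) = 10^(7.99 − 7.46) = 3.388; fraction as HOCl = 1/(1 + 3.388) = 0.2279.
Free chlorine required for 0.95 ppm HOCl: 0.95 / 0.2279 = 4.169 ppm.
FC to add: 4.169 − 0.3 = 3.869 mg/L as Cl₂.
Cl₂ equivalent: 3.869 mg/L × 1,590,000 L = 6152 g.
Product at 11.3% available Cl: 6152 / 0.113 = 54,440 g.
Volume: 54,440 g ÷ 1.2 g/mL = 45,370 mL.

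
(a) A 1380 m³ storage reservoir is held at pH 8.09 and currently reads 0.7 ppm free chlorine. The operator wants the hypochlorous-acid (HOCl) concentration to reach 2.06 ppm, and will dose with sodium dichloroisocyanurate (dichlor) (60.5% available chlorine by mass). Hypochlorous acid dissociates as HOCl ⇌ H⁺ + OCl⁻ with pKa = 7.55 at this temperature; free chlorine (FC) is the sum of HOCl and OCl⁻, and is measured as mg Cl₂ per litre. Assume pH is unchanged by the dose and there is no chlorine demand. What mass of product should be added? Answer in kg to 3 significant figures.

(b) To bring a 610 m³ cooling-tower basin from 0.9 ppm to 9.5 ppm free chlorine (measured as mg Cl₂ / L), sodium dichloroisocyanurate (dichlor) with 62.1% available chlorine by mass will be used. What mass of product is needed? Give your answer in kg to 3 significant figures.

(a) Volume: 1380 m³ = 1,380,000 L.
(a) [OCl⁻]/[HOCl] = 10^(pH − pKa) = 10^(8.09 − 7.55) = 3.467; fraction as HOCl = 1/(1 + 3.467) = 0.2238.
(a) Free chlorine required for 2.06 ppm HOCl: 2.06 / 0.2238 = 9.203 ppm.
(a) FC to add: 9.203 − 0.7 = 8.503 mg/L as Cl₂.
(a) Cl₂ equivalent: 8.503 mg/L × 1,380,000 L = 11,730 g.
(a) Product at 60.5% available Cl: 11,730 / 0.605 = 19,390 g.

(b) Volume: 610 m³ = 610,000 L.
(b) Chlorine deficit: 9.5 − 0.9 = 8.6 ppm = 8.6 mg/L as Cl₂.
(b) Cl₂ equivalent needed: 8.6 mg/L × 610,000 L = 5,246,000 mg = 5246 g.
(b) Product at 62.1% available chlorine: 5246 / 0.621 = 8448 g.

(a) 19.4 kg; (b) 8.45 kg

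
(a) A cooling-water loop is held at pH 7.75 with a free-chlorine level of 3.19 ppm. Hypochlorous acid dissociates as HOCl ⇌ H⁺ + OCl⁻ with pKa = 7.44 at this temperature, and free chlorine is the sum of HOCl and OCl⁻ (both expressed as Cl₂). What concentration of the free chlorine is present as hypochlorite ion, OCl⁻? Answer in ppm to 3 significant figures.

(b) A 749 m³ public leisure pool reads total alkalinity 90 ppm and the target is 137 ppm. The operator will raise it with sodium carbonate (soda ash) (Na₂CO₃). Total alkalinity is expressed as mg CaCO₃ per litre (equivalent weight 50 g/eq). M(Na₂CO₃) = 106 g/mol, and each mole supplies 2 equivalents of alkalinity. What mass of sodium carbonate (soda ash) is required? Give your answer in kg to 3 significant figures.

(a) [OCl⁻]/[HOCl] = 10^(pH − pKa) = 10^(7.75 − 7.44) = 10^0.31 = 2.042.
(a) Fraction as HOCl = 1 / (1 + 2.042) = 0.3288.
(a) OCl⁻ = (1 − 0.3288) × 3.19 ppm = 2.141 ppm.

(b) Volume: 749 m³ = 749,000 L.
(b) Alkalinity to add: (137 − 90) = 47 mg/L as CaCO₃ × 749,000 L = 35,200 g as CaCO₃.
(b) Equivalents: 35,200 g ÷ 50 g/eq = 704.1 eq.
(b) Each mole of Na₂CO₃ supplies 2 eq, so 704.1 / 2 = 352 mol.
(b) Mass: 352 mol × 106 g/mol = 37,320 g.

(a) 2.14 ppm; (b) 37.3 kg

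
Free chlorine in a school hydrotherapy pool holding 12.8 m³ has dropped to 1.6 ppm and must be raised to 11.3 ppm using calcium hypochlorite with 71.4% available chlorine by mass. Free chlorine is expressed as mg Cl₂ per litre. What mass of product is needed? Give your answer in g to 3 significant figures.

174 g

Volume: 12.8 m³ = 12,800 L.
Chlorine deficit: 11.3 − 1.6 = 9.7 ppm = 9.7 mg/L as Cl₂.
Cl₂ equivalent needed: 9.7 mg/L × 12,800 L = 124,200 mg = 124.2 g.
Product at 71.4% available chlorine: 124.2 / 0.714 = 173.9 g.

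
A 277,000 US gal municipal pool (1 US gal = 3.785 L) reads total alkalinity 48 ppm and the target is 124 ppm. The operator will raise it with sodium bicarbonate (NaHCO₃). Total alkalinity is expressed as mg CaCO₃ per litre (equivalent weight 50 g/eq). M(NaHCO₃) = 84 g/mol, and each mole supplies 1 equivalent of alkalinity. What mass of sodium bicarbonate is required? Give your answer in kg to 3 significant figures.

134 kg

Volume: 277,000 US gal × 3.785 L/gal = 1,048,445 L.
Alkalinity to add: (124 − 48) = 76 mg/L as CaCO₃ × 1,048,445 L = 79,680 g as CaCO₃.
Equivalents: 79,680 g ÷ 50 g/eq = 1594 eq.
NaHCO₃ supplies 1 eq per mole → 1594 mol.
Mass: 1594 mol × 84 g/mol = 133,900 g.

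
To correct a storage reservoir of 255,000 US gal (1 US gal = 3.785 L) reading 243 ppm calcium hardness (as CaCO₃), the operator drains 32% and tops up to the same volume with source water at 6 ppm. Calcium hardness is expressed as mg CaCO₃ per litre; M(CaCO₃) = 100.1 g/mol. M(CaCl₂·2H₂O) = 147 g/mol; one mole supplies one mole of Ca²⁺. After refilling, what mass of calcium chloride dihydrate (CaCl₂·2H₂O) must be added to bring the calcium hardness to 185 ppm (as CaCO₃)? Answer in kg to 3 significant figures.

25.3 kg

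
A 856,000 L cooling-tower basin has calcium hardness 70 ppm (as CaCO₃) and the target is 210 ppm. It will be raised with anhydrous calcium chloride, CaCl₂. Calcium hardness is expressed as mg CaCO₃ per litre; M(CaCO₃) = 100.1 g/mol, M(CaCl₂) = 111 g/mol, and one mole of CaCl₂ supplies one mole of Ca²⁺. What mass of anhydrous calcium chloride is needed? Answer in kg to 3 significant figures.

133 kg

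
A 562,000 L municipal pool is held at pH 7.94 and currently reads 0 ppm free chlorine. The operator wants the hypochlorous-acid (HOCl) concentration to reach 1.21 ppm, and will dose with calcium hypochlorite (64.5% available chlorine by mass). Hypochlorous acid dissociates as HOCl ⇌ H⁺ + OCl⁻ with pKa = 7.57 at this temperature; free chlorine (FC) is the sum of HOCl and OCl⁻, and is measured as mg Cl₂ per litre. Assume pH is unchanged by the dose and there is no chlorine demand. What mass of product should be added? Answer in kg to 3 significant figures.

3.53 kg

[OCl⁻]/[HOCl] = 10^(pH − pKa) = 10^(7.94 − 7.57) = 2.344; fraction as HOCl = 1/(1 + 2.344) = 0.299.
Free chlorine required for 1.21 ppm HOCl: 1.21 / 0.299 = 4.047 ppm.
FC to add: 4.047 − 0 = 4.047 mg/L as Cl₂.
Cl₂ equivalent: 4.047 mg/L × 562,000 L = 2274 g.
Product at 64.5% available Cl: 2274 / 0.645 = 3526 g.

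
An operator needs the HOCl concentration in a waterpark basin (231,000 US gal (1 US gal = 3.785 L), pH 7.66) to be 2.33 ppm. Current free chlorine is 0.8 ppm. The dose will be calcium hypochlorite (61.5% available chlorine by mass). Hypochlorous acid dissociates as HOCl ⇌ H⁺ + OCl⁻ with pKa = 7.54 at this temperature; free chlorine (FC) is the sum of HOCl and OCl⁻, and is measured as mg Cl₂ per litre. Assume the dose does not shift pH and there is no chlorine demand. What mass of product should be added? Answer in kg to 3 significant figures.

Volume: 231,000 US gal × 3.785 L/gal = 874,335 L.
[OCl⁻]/[HOCl] = 10^(pH − pKa) = 10^(7.66 − 7.54) = 1.318; fraction as HOCl = 1/(1 + 1.318) = 0.4314.
Free chlorine required for 2.33 ppm HOCl: 2.33 / 0.4314 = 5.402 ppm.
FC to add: 5.402 − 0.8 = 4.602 mg/L as Cl₂.
Cl₂ equivalent: 4.602 mg/L × 874,335 L = 4023 g.
Product at 61.5% available Cl: 4023 / 0.615 = 6542 g.

6.54 kg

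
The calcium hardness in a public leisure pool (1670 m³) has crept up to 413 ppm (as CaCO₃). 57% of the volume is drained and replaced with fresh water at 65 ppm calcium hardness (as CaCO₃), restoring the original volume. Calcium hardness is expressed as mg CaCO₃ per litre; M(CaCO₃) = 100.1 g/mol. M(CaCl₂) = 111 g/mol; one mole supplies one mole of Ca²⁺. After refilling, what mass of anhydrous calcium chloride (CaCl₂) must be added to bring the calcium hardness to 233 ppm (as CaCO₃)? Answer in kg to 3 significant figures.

34.0 kg

Volume: 1670 m³ = 1,670,000 L.
After draining 57% and refilling: 413 × 0.43 + 65 × 0.57 = 214.64 ppm.
Deficit to target: 233 − 214.64 = 18.36 mg/L.
As CaCO₃: 18.36 mg/L × 1,670,000 L = 30,660 g; ÷ 100.1 = 306.3 mol Ca²⁺.
Mass: 306.3 × 111 = 34,000 g.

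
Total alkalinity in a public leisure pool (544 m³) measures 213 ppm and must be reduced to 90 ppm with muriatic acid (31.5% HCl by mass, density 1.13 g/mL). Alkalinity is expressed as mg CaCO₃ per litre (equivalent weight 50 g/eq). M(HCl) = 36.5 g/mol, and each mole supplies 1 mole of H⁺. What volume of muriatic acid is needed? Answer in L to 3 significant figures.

Volume: 544 m³ = 544,000 L.
Alkalinity to neutralize: (213 − 90) = 123 mg/L as CaCO₃ × 544,000 L = 66,910 g as CaCO₃.
Equivalents of H⁺ required: 66,910 ÷ 50 g/eq = 1338 eq = 1338 mol HCl.
Mass of HCl: 1338 × 36.5 = 48,850 g.
Mass of 31.5% solution: 48,850 / 0.315 = 155,100 g.
Volume: 155,100 g ÷ 1.13 g/mL = 137,200 mL.

137 L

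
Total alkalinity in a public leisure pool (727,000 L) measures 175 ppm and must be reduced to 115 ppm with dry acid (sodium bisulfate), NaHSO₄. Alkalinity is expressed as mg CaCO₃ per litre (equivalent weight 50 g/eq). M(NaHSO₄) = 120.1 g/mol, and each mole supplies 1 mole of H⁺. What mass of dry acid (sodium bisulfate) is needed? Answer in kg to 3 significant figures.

105 kg

Alkalinity to neutralize: (175 − 115) = 60 mg/L as CaCO₃ × 727,000 L = 43,620 g as CaCO₃.
Equivalents of H⁺ required: 43,620 ÷ 50 g/eq = 872.4 eq = 872.4 mol NaHSO₄.
Mass of NaHSO₄: 872.4 × 120.1 = 104,800 g.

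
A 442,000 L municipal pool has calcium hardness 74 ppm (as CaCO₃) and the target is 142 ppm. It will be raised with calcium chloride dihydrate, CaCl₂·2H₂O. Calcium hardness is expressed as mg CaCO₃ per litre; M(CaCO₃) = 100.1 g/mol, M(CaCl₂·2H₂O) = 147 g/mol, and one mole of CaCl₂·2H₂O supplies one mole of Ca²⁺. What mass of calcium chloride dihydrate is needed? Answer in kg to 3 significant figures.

44.1 kg

Hardness to add: (142 − 74) = 68 mg/L as CaCO₃ × 442,000 L = 30,060 g as CaCO₃.
Moles of Ca²⁺ (1 mol Ca²⁺ ≡ 1 mol CaCO₃): 30,060 / 100.1 g/mol = 300.3 mol.
Mass of CaCl₂·2H₂O: 300.3 × 147 = 44,140 g.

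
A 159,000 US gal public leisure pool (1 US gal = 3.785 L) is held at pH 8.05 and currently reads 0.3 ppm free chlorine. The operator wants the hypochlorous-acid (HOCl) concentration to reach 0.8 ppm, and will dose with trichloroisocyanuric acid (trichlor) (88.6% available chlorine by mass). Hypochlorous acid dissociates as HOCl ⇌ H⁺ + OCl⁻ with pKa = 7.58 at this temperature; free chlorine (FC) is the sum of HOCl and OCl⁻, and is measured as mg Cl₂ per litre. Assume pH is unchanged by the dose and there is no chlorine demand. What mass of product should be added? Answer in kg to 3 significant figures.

Volume: 159,000 US gal × 3.785 L/gal = 601,815 L.
[OCl⁻]/[HOCl] = 10^(pH − pKa) = 10^(8.05 − 7.58) = 2.951; fraction as HOCl = 1/(1 + 2.951) = 0.2531.
Free chlorine required for 0.8 ppm HOCl: 0.8 / 0.2531 = 3.161 ppm.
FC to add: 3.161 − 0.3 = 2.861 mg/L as Cl₂.
Cl₂ equivalent: 2.861 mg/L × 601,815 L = 1722 g.
Product at 88.6% available Cl: 1722 / 0.886 = 1943 g.

1.94 kg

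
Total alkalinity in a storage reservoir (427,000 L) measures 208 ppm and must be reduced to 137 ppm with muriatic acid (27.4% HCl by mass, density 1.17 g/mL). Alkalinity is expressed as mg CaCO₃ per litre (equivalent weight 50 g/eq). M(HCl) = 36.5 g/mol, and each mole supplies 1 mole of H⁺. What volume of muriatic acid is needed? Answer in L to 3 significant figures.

Alkalinity to neutralize: (208 − 137) = 71 mg/L as CaCO₃ × 427,000 L = 30,320 g as CaCO₃.
Equivalents of H⁺ required: 30,320 ÷ 50 g/eq = 606.3 eq = 606.3 mol HCl.
Mass of HCl: 606.3 × 36.5 = 22,130 g.
Mass of 27.4% solution: 22,130 / 0.274 = 80,770 g.
Volume: 80,770 g ÷ 1.17 g/mL = 69,040 mL.

69.0 L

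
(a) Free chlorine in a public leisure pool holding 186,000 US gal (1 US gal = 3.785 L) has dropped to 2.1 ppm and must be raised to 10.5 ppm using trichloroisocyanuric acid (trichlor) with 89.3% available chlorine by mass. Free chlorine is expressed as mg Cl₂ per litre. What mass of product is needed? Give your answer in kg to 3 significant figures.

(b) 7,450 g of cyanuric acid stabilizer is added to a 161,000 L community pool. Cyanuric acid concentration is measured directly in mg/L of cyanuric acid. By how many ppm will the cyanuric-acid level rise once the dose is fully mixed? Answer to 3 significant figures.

(a) Volume: 186,000 US gal × 3.785 L/gal = 704,010 L.
(a) Chlorine deficit: 10.5 − 2.1 = 8.4 ppm = 8.4 mg/L as Cl₂.
(a) Cl₂ equivalent needed: 8.4 mg/L × 704,010 L = 5,914,000 mg = 5914 g.
(a) Product at 89.3% available chlorine: 5914 / 0.893 = 6622 g.

(b) Rise: 7,450 g / 161,000 L × 1000 = 46.27 mg/L.

(a) 6.62 kg; (b) 46.3 ppm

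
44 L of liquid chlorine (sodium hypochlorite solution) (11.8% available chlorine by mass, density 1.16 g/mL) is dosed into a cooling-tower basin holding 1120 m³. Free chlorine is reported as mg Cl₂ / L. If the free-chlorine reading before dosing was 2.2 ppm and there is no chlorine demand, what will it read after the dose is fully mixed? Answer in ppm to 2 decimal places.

7.58 ppm

Volume: 1120 m³ = 1,120,000 L.
Mass of solution: 44 L × 1000 mL/L × 1.16 g/mL = 51,040 g.
Available chlorine delivered: 51,040 g × 0.118 = 6023 g as Cl₂.
Concentration rise: 6023 g / 1,120,000 L = 5.377 mg/L = 5.38 ppm.
Final FC: 2.2 + 5.38 = 7.58 ppm.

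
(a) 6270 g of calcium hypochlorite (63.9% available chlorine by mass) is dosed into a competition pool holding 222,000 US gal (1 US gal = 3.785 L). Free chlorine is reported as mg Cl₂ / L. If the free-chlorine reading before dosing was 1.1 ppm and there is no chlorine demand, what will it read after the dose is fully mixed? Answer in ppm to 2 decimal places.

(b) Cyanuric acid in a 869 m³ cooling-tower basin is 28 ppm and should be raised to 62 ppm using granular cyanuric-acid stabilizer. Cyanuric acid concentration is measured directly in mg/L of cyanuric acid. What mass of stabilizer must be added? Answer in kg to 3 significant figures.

(a) 5.87 ppm; (b) 29.5 kg

(a) Volume: 222,000 US gal × 3.785 L/gal = 840,270 L.
(a) Available chlorine delivered: 6270 g × 0.639 = 4007 g as Cl₂.
(a) Concentration rise: 4007 g / 840,270 L = 4.768 mg/L = 4.77 ppm.
(a) Final FC: 1.1 + 4.77 = 5.87 ppm.

(b) Volume: 869 m³ = 869,000 L.
(b) CYA to add: (62 − 28) = 34 mg/L × 869,000 L = 29,550 g cyanuric acid.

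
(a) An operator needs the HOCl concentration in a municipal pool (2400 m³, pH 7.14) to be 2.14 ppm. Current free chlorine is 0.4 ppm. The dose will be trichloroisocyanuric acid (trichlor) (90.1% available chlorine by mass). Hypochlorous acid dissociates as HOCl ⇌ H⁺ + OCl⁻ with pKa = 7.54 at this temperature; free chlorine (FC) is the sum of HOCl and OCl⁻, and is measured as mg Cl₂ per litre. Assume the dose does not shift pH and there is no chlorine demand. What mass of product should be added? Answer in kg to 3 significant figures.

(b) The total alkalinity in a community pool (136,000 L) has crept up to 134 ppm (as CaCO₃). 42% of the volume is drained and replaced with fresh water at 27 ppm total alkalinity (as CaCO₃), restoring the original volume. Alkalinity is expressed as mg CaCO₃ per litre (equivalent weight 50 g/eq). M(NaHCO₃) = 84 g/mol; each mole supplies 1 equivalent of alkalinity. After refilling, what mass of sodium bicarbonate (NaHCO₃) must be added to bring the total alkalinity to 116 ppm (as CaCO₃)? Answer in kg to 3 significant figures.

(a) 6.90 kg; (b) 6.16 kg

(a) Volume: 2400 m³ = 2,400,000 L.
(a) [OCl⁻]/[HOCl] = 10^(pH − pKa) = 10^(7.14 − 7.54) = 0.3981; fraction as HOCl = 1/(1 + 0.3981) = 0.7153.
(a) Free chlorine required for 2.14 ppm HOCl: 2.14 / 0.7153 = 2.992 ppm.
(a) FC to add: 2.992 − 0.4 = 2.592 mg/L as Cl₂.
(a) Cl₂ equivalent: 2.592 mg/L × 2,400,000 L = 6221 g.
(a) Product at 90.1% available Cl: 6221 / 0.901 = 6904 g.

(b) After draining 42% and refilling: 134 × 0.58 + 27 × 0.42 = 89.06 ppm.
(b) Deficit to target: 116 − 89.06 = 26.94 mg/L.
(b) As CaCO₃: 26.94 mg/L × 136,000 L = 3664 g; ÷ 50 g/eq ÷ 1 = 73.28 mol NaHCO₃.
(b) Mass: 73.28 × 84 = 6155 g.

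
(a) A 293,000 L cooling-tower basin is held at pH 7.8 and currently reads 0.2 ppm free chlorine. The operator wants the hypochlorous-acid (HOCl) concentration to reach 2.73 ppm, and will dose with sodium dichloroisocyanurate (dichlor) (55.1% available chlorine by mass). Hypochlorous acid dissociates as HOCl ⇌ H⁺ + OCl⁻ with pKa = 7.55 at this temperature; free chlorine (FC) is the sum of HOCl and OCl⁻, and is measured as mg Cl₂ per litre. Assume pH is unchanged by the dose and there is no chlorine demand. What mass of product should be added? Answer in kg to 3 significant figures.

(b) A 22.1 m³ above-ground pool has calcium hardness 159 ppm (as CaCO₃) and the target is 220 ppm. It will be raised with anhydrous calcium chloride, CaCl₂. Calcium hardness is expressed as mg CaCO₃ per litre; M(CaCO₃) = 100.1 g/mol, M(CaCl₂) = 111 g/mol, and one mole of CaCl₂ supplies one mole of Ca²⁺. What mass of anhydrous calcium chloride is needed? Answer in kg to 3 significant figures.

(a) [OCl⁻]/[HOCl] = 10^(pH − pKa) = 10^(7.8 − 7.55) = 1.778; fraction as HOCl = 1/(1 + 1.778) = 0.3599.
(a) Free chlorine required for 2.73 ppm HOCl: 2.73 / 0.3599 = 7.585 ppm.
(a) FC to add: 7.585 − 0.2 = 7.385 mg/L as Cl₂.
(a) Cl₂ equivalent: 7.385 mg/L × 293,000 L = 2164 g.
(a) Product at 55.1% available Cl: 2164 / 0.551 = 3927 g.

(b) Volume: 22.1 m³ = 22,100 L.
(b) Hardness to add: (220 − 159) = 61 mg/L as CaCO₃ × 22,100 L = 1348 g as CaCO₃.
(b) Moles of Ca²⁺ (1 mol Ca²⁺ ≡ 1 mol CaCO₃): 1348 / 100.1 g/mol = 13.47 mol.
(b) Mass of CaCl₂: 13.47 × 111 = 1495 g.

(a) 3.93 kg; (b) 1.49 kg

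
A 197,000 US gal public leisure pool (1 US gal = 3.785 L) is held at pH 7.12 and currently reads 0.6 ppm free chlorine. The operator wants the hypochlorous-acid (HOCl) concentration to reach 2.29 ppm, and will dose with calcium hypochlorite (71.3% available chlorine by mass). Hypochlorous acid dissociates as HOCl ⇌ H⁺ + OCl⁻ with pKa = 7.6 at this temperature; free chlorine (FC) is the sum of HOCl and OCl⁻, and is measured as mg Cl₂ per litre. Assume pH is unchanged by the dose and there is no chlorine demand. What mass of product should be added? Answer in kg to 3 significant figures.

Volume: 197,000 US gal × 3.785 L/gal = 745,645 L.
[OCl⁻]/[HOCl] = 10^(pH − pKa) = 10^(7.12 − 7.6) = 0.3311; fraction as HOCl = 1/(1 + 0.3311) = 0.7512.
Free chlorine required for 2.29 ppm HOCl: 2.29 / 0.7512 = 3.048 ppm.
FC to add: 3.048 − 0.6 = 2.448 mg/L as Cl₂.
Cl₂ equivalent: 2.448 mg/L × 745,645 L = 1826 g.
Product at 71.3% available Cl: 1826 / 0.713 = 2560 g.

2.56 kg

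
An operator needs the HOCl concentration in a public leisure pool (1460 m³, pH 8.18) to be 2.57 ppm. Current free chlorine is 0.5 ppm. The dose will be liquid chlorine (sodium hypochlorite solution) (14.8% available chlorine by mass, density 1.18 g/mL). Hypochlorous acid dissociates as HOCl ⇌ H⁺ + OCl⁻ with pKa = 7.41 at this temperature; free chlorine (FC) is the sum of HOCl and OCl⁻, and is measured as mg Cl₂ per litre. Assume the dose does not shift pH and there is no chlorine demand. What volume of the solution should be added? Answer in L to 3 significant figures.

Volume: 1460 m³ = 1,460,000 L.
[OCl⁻]/[HOCl] = 10^(pH − pKa) = 10^(8.18 − 7.41) = 5.888; fraction as HOCl = 1/(1 + 5.888) = 0.1452.
Free chlorine required for 2.57 ppm HOCl: 2.57 / 0.1452 = 17.7 ppm.
FC to add: 17.7 − 0.5 = 17.2 mg/L as Cl₂.
Cl₂ equivalent: 17.2 mg/L × 1,460,000 L = 25,120 g.
Product at 14.8% available Cl: 25,120 / 0.148 = 169,700 g.
Volume: 169,700 g ÷ 1.18 g/mL = 143,800 mL.

144 L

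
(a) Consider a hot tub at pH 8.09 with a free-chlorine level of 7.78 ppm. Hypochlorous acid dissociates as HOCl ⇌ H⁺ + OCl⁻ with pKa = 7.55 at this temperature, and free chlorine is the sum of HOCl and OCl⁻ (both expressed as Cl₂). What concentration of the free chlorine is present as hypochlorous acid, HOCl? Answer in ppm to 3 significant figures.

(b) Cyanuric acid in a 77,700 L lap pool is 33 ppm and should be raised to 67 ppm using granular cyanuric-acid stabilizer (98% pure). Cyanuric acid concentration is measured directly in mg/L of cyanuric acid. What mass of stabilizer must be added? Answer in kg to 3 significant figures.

(a) 1.74 ppm; (b) 2.70 kg

(a) [OCl⁻]/[HOCl] = 10^(pH − pKa) = 10^(8.09 − 7.55) = 10^0.54 = 3.467.
(a) Fraction as HOCl = 1 / (1 + 3.467) = 0.2238.
(a) HOCl = 0.2238 × 7.78 ppm = 1.742 ppm.

(b) CYA to add: (67 − 33) = 34 mg/L × 77,700 L = 2642 g cyanuric acid.
(b) At 98% purity: 2642 / 0.98 = 2696 g product.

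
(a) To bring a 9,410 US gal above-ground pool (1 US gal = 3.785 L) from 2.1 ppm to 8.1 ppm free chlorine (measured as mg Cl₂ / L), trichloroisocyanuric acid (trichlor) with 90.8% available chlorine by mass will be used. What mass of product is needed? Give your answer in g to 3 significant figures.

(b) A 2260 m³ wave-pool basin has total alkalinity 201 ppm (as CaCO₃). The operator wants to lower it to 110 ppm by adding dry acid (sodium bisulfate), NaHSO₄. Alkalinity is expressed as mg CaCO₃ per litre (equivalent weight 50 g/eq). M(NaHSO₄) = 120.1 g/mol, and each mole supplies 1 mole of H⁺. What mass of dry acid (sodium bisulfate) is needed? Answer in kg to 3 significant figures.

(a) Volume: 9,410 US gal × 3.785 L/gal = 35,617 L.
(a) Chlorine deficit: 8.1 − 2.1 = 6 ppm = 6 mg/L as Cl₂.
(a) Cl₂ equivalent needed: 6 mg/L × 35,617 L = 213,700 mg = 213.7 g.
(a) Product at 90.8% available chlorine: 213.7 / 0.908 = 235.4 g.

(b) Volume: 2260 m³ = 2,260,000 L.
(b) Alkalinity to neutralize: (201 − 110) = 91 mg/L as CaCO₃ × 2,260,000 L = 205,700 g as CaCO₃.
(b) Equivalents of H⁺ required: 205,700 ÷ 50 g/eq = 4113 eq = 4113 mol NaHSO₄.
(b) Mass of NaHSO₄: 4113 × 120.1 = 494,000 g.

(a) 235 g; (b) 494 kg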